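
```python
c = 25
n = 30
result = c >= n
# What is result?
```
Trace:
  c=25
  c=25, n=30
  c=25, n=30, result=False

Final answer: False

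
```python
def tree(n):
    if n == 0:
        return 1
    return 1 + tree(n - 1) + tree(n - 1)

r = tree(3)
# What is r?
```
Call trace (a repeated sub-call is expanded the first time; later identical calls just restate its return value):
tree(n=3)
  tree(n=2)
    tree(n=1)
      tree(n=0)
      -> return 1
      tree(n=0)
      -> return 1
    -> return 3
    tree(n=1) -> return 3  (same call as traced above)
  -> return 7
  tree(n=2) -> return 7  (same call as traced above)
-> return 15

Final answer: 15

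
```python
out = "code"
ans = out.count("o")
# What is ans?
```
Trace:
  out='code'
  out='code', ans=1

Final answer: 1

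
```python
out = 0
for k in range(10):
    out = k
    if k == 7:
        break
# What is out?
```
Trace:
  out=0
  out=0, k=0
  out=1, k=1
  out=2, k=2
  out=3, k=3
  out=4, k=4
  out=5, k=5
  out=6, k=6
  out=7, k=7

Final answer: 7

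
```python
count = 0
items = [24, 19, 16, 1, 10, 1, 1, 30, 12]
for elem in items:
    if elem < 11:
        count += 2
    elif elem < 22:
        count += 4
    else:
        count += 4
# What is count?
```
Trace:
  count=0
  count=4, elem=24
  count=8, elem=19
  count=12, elem=16
  count=14, elem=1
  count=16, elem=10
  count=18, elem=1
  count=20, elem=1
  count=24, elem=30
  count=28, elem=12

Final answer: 28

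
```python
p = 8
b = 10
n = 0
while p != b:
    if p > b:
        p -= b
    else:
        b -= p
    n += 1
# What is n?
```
Trace:
  p=8
  p=8, b=10
  p=8, b=10, n=0
  p=8, b=2, n=1
  p=6, b=2, n=2
  p=4, b=2, n=3
  p=2, b=2, n=4

Final answer: 4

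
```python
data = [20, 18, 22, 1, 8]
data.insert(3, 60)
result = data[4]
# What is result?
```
Trace:
  data=[20, 18, 22, 1, 8]
  data=[20, 18, 22, 60, 1, 8]
  data=[20, 18, 22, 60, 1, 8], result=1

Final answer: 1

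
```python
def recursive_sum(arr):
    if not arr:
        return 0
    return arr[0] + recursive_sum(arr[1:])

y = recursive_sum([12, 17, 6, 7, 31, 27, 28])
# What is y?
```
Call trace:
recursive_sum(arr=[12, 17, 6, 7, 31, 27, 28])
  recursive_sum(arr=[17, 6, 7, 31, 27, 28])
    recursive_sum(arr=[6, 7, 31, 27, 28])
      recursive_sum(arr=[7, 31, 27, 28])
        recursive_sum(arr=[31, 27, 28])
          recursive_sum(arr=[27, 28])
            recursive_sum(arr=[28])
              recursive_sum(arr=[])
              -> return 0
            -> return 28
          -> return 55
        -> return 86
      -> return 93
    -> return 99
  -> return 116
-> return 128

Final answer: 128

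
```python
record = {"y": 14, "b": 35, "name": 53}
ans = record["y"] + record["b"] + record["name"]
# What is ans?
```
Trace:
  record={'y': 14, 'b': 35, 'name': 53}
  record={'y': 14, 'b': 35, 'name': 53}, ans=102

Final answer: 102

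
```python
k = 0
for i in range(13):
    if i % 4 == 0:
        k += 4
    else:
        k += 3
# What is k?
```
Trace:
  k=0
  k=4, i=0
  k=7, i=1
  k=10, i=2
  k=13, i=3
  k=17, i=4
  k=20, i=5
  k=23, i=6
  k=26, i=7
  k=30, i=8
  k=33, i=9
  k=36, i=10
  k=39, i=11
  k=43, i=12

Final answer: 43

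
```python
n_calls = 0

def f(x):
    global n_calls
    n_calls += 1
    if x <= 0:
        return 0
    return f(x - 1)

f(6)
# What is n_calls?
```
Call trace:
f(x=6)
  f(x=5)
    f(x=4)
      f(x=3)
        f(x=2)
          f(x=1)
            f(x=0)
            -> return 0
          -> return 0
        -> return 0
      -> return 0
    -> return 0
  -> return 0
-> return 0

n_calls is incremented once per call. f is entered once for each x = 6, 5, 4, 3, 2, 1, 0 (the x <= 0 call returns without recursing), i.e. 6 + 1 calls.
n_calls = 7

Final answer: 7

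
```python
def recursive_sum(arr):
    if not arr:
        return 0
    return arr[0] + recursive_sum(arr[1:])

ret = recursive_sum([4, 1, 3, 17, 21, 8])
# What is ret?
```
Call trace:
recursive_sum(arr=[4, 1, 3, 17, 21, 8])
  recursive_sum(arr=[1, 3, 17, 21, 8])
    recursive_sum(arr=[3, 17, 21, 8])
      recursive_sum(arr=[17, 21, 8])
        recursive_sum(arr=[21, 8])
          recursive_sum(arr=[8])
            recursive_sum(arr=[])
            -> return 0
          -> return 8
        -> return 29
      -> return 46
    -> return 49
  -> return 50
-> return 54

Final answer: 54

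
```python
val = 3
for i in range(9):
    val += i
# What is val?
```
Trace:
  val=3
  val=3, i=0
  val=4, i=1
  val=6, i=2
  val=9, i=3
  val=13, i=4
  val=18, i=5
  val=24, i=6
  val=31, i=7
  val=39, i=8

Final answer: 39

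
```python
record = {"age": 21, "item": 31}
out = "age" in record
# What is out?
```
Trace:
  record={'age': 21, 'item': 31}
  record={'age': 21, 'item': 31}, out=True

Final answer: True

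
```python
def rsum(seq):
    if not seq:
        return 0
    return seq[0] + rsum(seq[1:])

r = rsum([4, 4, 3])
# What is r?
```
Call trace:
rsum(seq=[4, 4, 3])
  rsum(seq=[4, 3])
    rsum(seq=[3])
      rsum(seq=[])
      -> return 0
    -> return 3
  -> return 7
-> return 11

Final answer: 11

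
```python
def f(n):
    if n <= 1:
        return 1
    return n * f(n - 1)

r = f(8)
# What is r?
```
Call trace:
f(n=8)
  f(n=7)
    f(n=6)
      f(n=5)
        f(n=4)
          f(n=3)
            f(n=2)
              f(n=1)
              -> return 1
            -> return 2
          -> return 6
        -> return 24
      -> return 120
    -> return 720
  -> return 5040
-> return 40320

Final answer: 40320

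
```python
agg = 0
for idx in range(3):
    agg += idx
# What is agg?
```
Trace:
  agg=0
  agg=0, idx=0
  agg=1, idx=1
  agg=3, idx=2

Final answer: 3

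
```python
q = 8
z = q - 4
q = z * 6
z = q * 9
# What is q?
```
Trace:
  q=8
  q=8, z=4
  q=24, z=4
  q=24, z=216

Final answer: 24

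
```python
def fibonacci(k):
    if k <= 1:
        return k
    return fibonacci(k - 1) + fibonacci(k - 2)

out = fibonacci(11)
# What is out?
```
Call trace (a repeated sub-call is expanded the first time; later identical calls just restate its return value):
fibonacci(k=11)
  fibonacci(k=10)
    fibonacci(k=9)
      fibonacci(k=8)
        fibonacci(k=7)
          fibonacci(k=6)
            fibonacci(k=5)
              fibonacci(k=4)
                fibonacci(k=3)
                  fibonacci(k=2)
                    fibonacci(k=1)
                    -> return 1
                    fibonacci(k=0)
                    -> return 0
                  -> return 1
                  fibonacci(k=1)
                  -> return 1
                -> return 2
                fibonacci(k=2) -> return 1  (same call as traced above)
              -> return 3
              fibonacci(k=3) -> return 2  (same call as traced above)
            -> return 5
            fibonacci(k=4) -> return 3  (same call as traced above)
          -> return 8
          fibonacci(k=5) -> return 5  (same call as traced above)
        -> return 13
        fibonacci(k=6) -> return 8  (same call as traced above)
      -> return 21
      fibonacci(k=7) -> return 13  (same call as traced above)
    -> return 34
    fibonacci(k=8) -> return 21  (same call as traced above)
  -> return 55
  fibonacci(k=9) -> return 34  (same call as traced above)
-> return 89

Final answer: 89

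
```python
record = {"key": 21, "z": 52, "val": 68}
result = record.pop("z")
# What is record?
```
Trace:
  record={'key': 21, 'z': 52, 'val': 68}
  record={'key': 21, 'val': 68}, result=52

Final answer: {'key': 21, 'val': 68}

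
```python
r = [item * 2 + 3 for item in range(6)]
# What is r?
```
Trace:
  item=0
  item=1
  item=2
  item=3
  item=4
  item=5
  r=[3, 5, 7, 9, 11, 13]

Final answer: [3, 5, 7, 9, 11, 13]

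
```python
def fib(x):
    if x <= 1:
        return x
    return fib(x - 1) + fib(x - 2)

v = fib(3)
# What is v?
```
Call trace:
fib(x=3)
  fib(x=2)
    fib(x=1)
    -> return 1
    fib(x=0)
    -> return 0
  -> return 1
  fib(x=1)
  -> return 1
-> return 2

Final answer: 2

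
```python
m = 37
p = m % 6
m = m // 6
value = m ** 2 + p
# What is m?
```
Trace:
  m=37
  m=37, p=1
  m=6, p=1
  m=6, p=1, value=37

Final answer: 6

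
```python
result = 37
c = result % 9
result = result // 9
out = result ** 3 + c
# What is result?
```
Trace:
  result=37
  result=37, c=1
  result=4, c=1
  result=4, c=1, out=65

Final answer: 4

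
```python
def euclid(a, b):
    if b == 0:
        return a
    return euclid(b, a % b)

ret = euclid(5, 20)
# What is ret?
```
Call trace:
euclid(a=5, b=20)
  euclid(a=20, b=5)
    euclid(a=5, b=0)
    -> return 5
  -> return 5
-> return 5

Final answer: 5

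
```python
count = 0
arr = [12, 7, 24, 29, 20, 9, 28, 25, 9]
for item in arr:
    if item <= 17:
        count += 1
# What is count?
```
Trace:
  count=0
  count=1, item=12
  count=2, item=7
  count=2, item=24
  count=2, item=29
  count=2, item=20
  count=3, item=9
  count=3, item=28
  count=3, item=25
  count=4, item=9

Final answer: 4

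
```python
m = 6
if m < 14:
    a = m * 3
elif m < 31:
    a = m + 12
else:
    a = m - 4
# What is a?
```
Trace:
  m=6
  m=6, a=18

Final answer: 18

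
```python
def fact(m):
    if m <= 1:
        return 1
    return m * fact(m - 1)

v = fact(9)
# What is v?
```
Call trace:
fact(m=9)
  fact(m=8)
    fact(m=7)
      fact(m=6)
        fact(m=5)
          fact(m=4)
            fact(m=3)
              fact(m=2)
                fact(m=1)
                -> return 1
              -> return 2
            -> return 6
          -> return 24
        -> return 120
      -> return 720
    -> return 5040
  -> return 40320
-> return 362880

Final answer: 362880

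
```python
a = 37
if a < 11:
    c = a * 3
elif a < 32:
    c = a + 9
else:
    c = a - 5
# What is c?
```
Trace:
  a=37
  a=37, c=32

Final answer: 32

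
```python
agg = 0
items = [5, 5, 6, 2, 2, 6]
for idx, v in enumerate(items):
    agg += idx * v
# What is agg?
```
Trace:
  agg=0
  agg=0, idx=0, v=5
  agg=5, idx=1, v=5
  agg=17, idx=2, v=6
  agg=23, idx=3, v=2
  agg=31, idx=4, v=2
  agg=61, idx=5, v=6

Final answer: 61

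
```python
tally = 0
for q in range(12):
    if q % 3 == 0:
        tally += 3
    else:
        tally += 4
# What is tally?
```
Trace:
  tally=0
  tally=3, q=0
  tally=7, q=1
  tally=11, q=2
  tally=14, q=3
  tally=18, q=4
  tally=22, q=5
  tally=25, q=6
  tally=29, q=7
  tally=33, q=8
  tally=36, q=9
  tally=40, q=10
  tally=44, q=11

Final answer: 44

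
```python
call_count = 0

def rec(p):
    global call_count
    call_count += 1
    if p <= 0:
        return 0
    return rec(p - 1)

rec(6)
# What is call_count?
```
Call trace:
rec(p=6)
  rec(p=5)
    rec(p=4)
      rec(p=3)
        rec(p=2)
          rec(p=1)
            rec(p=0)
            -> return 0
          -> return 0
        -> return 0
      -> return 0
    -> return 0
  -> return 0
-> return 0

call_count is incremented once per call. rec is entered once for each p = 6, 5, 4, 3, 2, 1, 0 (the p <= 0 call returns without recursing), i.e. 6 + 1 calls.
call_count = 7

Final answer: 7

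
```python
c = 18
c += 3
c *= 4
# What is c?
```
Trace:
  c=18
  c=21
  c=84

Final answer: 84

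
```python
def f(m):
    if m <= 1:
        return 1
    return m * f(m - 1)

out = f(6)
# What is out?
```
Call trace:
f(m=6)
  f(m=5)
    f(m=4)
      f(m=3)
        f(m=2)
          f(m=1)
          -> return 1
        -> return 2
      -> return 6
    -> return 24
  -> return 120
-> return 720

Final answer: 720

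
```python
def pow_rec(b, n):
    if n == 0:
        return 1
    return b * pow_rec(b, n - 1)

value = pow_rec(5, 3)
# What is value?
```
Call trace:
pow_rec(b=5, n=3)
  pow_rec(b=5, n=2)
    pow_rec(b=5, n=1)
      pow_rec(b=5, n=0)
      -> return 1
    -> return 5
  -> return 25
-> return 125

Final answer: 125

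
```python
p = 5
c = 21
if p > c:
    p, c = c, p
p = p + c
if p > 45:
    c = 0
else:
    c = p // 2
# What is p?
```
Trace:
  p=5
  p=5, c=21
  p=5, c=21
  p=26, c=21
  p=26, c=13

Final answer: 26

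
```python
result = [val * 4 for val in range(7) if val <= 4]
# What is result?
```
Trace:
  val=0
  val=1
  val=2
  val=3
  val=4
  val=5
  val=6
  result=[0, 4, 8, 12, 16]

Final answer: [0, 4, 8, 12, 16]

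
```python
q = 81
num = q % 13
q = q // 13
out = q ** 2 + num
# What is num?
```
Trace:
  q=81
  q=81, num=3
  q=6, num=3
  q=6, num=3, out=39

Final answer: 3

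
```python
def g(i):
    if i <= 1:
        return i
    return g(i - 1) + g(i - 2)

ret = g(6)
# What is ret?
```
Call trace (a repeated sub-call is expanded the first time; later identical calls just restate its return value):
g(i=6)
  g(i=5)
    g(i=4)
      g(i=3)
        g(i=2)
          g(i=1)
          -> return 1
          g(i=0)
          -> return 0
        -> return 1
        g(i=1)
        -> return 1
      -> return 2
      g(i=2) -> return 1  (same call as traced above)
    -> return 3
    g(i=3) -> return 2  (same call as traced above)
  -> return 5
  g(i=4) -> return 3  (same call as traced above)
-> return 8

Final answer: 8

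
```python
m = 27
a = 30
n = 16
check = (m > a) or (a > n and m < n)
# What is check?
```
Trace:
  m=27
  m=27, a=30
  m=27, a=30, n=16
  m=27, a=30, n=16, check=False

Final answer: False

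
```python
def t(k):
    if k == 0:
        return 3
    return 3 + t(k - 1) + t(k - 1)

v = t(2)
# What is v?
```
Call trace (a repeated sub-call is expanded the first time; later identical calls just restate its return value):
t(k=2)
  t(k=1)
    t(k=0)
    -> return 3
    t(k=0)
    -> return 3
  -> return 9
  t(k=1) -> return 9  (same call as traced above)
-> return 21

Final answer: 21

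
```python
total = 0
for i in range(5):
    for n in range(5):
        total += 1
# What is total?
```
Trace:
  total=0
  total=1, i=0, n=0
  total=2, i=0, n=1
  total=3, i=0, n=2
  total=4, i=0, n=3
  total=5, i=0, n=4
  total=6, i=1, n=0
  total=7, i=1, n=1
  total=8, i=1, n=2
  total=9, i=1, n=3
  total=10, i=1, n=4
  total=11, i=2, n=0
  total=12, i=2, n=1
  total=13, i=2, n=2
  total=14, i=2, n=3
  total=15, i=2, n=4
  total=16, i=3, n=0
  total=17, i=3, n=1
  total=18, i=3, n=2
  total=19, i=3, n=3
  total=20, i=3, n=4
  total=21, i=4, n=0
  total=22, i=4, n=1
  total=23, i=4, n=2
  total=24, i=4, n=3
  total=25, i=4, n=4

Final answer: 25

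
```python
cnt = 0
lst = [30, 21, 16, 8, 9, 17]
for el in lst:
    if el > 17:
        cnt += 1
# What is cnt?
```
Trace:
  cnt=0
  cnt=1, el=30
  cnt=2, el=21
  cnt=2, el=16
  cnt=2, el=8
  cnt=2, el=9
  cnt=2, el=17

Final answer: 2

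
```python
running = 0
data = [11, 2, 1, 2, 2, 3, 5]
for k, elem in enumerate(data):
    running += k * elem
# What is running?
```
Trace:
  running=0
  running=0, k=0, elem=11
  running=2, k=1, elem=2
  running=4, k=2, elem=1
  running=10, k=3, elem=2
  running=18, k=4, elem=2
  running=33, k=5, elem=3
  running=63, k=6, elem=5

Final answer: 63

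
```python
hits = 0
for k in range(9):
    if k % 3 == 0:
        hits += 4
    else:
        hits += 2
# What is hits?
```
Trace:
  hits=0
  hits=4, k=0
  hits=6, k=1
  hits=8, k=2
  hits=12, k=3
  hits=14, k=4
  hits=16, k=5
  hits=20, k=6
  hits=22, k=7
  hits=24, k=8

Final answer: 24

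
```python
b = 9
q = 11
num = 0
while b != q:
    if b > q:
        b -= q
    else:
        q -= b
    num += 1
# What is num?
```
Trace:
  b=9
  b=9, q=11
  b=9, q=11, num=0
  b=9, q=2, num=1
  b=7, q=2, num=2
  b=5, q=2, num=3
  b=3, q=2, num=4
  b=1, q=2, num=5
  b=1, q=1, num=6

Final answer: 6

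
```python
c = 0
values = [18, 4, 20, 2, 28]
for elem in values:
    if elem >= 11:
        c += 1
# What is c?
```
Trace:
  c=0
  c=1, elem=18
  c=1, elem=4
  c=2, elem=20
  c=2, elem=2
  c=3, elem=28

Final answer: 3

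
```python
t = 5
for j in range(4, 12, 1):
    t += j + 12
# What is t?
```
Trace:
  t=5
  t=21, j=4
  t=38, j=5
  t=56, j=6
  t=75, j=7
  t=95, j=8
  t=116, j=9
  t=138, j=10
  t=161, j=11

Final answer: 161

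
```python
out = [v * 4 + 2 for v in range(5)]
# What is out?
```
Trace:
  v=0
  v=1
  v=2
  v=3
  v=4
  out=[2, 6, 10, 14, 18]

Final answer: [2, 6, 10, 14, 18]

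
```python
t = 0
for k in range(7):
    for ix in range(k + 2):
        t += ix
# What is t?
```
Trace:
  t=0
  t=0, k=0, ix=0
  t=1, k=0, ix=1
  t=1, k=1, ix=0
  t=2, k=1, ix=1
  t=4, k=1, ix=2
  t=4, k=2, ix=0
  t=5, k=2, ix=1
  t=7, k=2, ix=2
  t=10, k=2, ix=3
  t=10, k=3, ix=0
  t=11, k=3, ix=1
  t=13, k=3, ix=2
  t=16, k=3, ix=3
  t=20, k=3, ix=4
  t=20, k=4, ix=0
  t=21, k=4, ix=1
  t=23, k=4, ix=2
  t=26, k=4, ix=3
  t=30, k=4, ix=4
  t=35, k=4, ix=5
  t=35, k=5, ix=0
  t=36, k=5, ix=1
  t=38, k=5, ix=2
  t=41, k=5, ix=3
  t=45, k=5, ix=4
  t=50, k=5, ix=5
  t=56, k=5, ix=6
  t=56, k=6, ix=0
  t=57, k=6, ix=1
  t=59, k=6, ix=2
  t=62, k=6, ix=3
  t=66, k=6, ix=4
  t=71, k=6, ix=5
  t=77, k=6, ix=6
  t=84, k=6, ix=7

Final answer: 84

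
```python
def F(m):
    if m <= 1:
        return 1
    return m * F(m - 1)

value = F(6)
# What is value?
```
Call trace:
F(m=6)
  F(m=5)
    F(m=4)
      F(m=3)
        F(m=2)
          F(m=1)
          -> return 1
        -> return 2
      -> return 6
    -> return 24
  -> return 120
-> return 720

Final answer: 720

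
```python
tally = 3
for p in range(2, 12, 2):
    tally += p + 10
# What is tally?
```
Trace:
  tally=3
  tally=15, p=2
  tally=29, p=4
  tally=45, p=6
  tally=63, p=8
  tally=83, p=10

Final answer: 83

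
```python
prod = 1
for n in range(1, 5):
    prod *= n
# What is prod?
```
Trace:
  prod=1
  prod=1, n=1
  prod=2, n=2
  prod=6, n=3
  prod=24, n=4

Final answer: 24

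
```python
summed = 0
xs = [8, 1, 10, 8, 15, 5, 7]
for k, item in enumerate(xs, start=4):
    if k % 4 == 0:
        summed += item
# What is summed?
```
Trace:
  summed=0
  summed=8, k=4, item=8
  summed=8, k=5, item=1
  summed=8, k=6, item=10
  summed=8, k=7, item=8
  summed=23, k=8, item=15
  summed=23, k=9, item=5
  summed=23, k=10, item=7

Final answer: 23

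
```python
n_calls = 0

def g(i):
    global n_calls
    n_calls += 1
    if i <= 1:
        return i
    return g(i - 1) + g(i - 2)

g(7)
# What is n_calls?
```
Call trace (a repeated sub-call is expanded the first time; later identical calls just restate its return value):
g(i=7)
  g(i=6)
    g(i=5)
      g(i=4)
        g(i=3)
          g(i=2)
            g(i=1)
            -> return 1
            g(i=0)
            -> return 0
          -> return 1
          g(i=1)
          -> return 1
        -> return 2
        g(i=2) -> return 1  (same call as traced above)
      -> return 3
      g(i=3) -> return 2  (same call as traced above)
    -> return 5
    g(i=4) -> return 3  (same call as traced above)
  -> return 8
  g(i=5) -> return 5  (same call as traced above)
-> return 13

n_calls is incremented once per call, so count the calls in each subtree. Let C(i) = number of calls made by g(i).
C(0) = C(1) = 1 (base case, no recursion); C(i) = 1 + C(i - 1) + C(i - 2) otherwise.
C(2) = 1 + C(1) + C(0) = 1 + 1 + 1 = 3
C(3) = 1 + C(2) + C(1) = 1 + 3 + 1 = 5
C(4) = 1 + C(3) + C(2) = 1 + 5 + 3 = 9
C(5) = 1 + C(4) + C(3) = 1 + 9 + 5 = 15
C(6) = 1 + C(5) + C(4) = 1 + 15 + 9 = 25
C(7) = 1 + C(6) + C(5) = 1 + 25 + 15 = 41
n_calls = C(7) = 41

Final answer: 41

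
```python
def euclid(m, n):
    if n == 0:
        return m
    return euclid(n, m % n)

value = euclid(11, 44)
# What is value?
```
Call trace:
euclid(m=11, n=44)
  euclid(m=44, n=11)
    euclid(m=11, n=0)
    -> return 11
  -> return 11
-> return 11

Final answer: 11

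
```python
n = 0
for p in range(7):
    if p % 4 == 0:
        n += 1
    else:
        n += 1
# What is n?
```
Trace:
  n=0
  n=1, p=0
  n=2, p=1
  n=3, p=2
  n=4, p=3
  n=5, p=4
  n=6, p=5
  n=7, p=6

Final answer: 7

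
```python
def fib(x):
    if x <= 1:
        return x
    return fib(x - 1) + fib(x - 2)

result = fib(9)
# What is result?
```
Call trace (a repeated sub-call is expanded the first time; later identical calls just restate its return value):
fib(x=9)
  fib(x=8)
    fib(x=7)
      fib(x=6)
        fib(x=5)
          fib(x=4)
            fib(x=3)
              fib(x=2)
                fib(x=1)
                -> return 1
                fib(x=0)
                -> return 0
              -> return 1
              fib(x=1)
              -> return 1
            -> return 2
            fib(x=2) -> return 1  (same call as traced above)
          -> return 3
          fib(x=3) -> return 2  (same call as traced above)
        -> return 5
        fib(x=4) -> return 3  (same call as traced above)
      -> return 8
      fib(x=5) -> return 5  (same call as traced above)
    -> return 13
    fib(x=6) -> return 8  (same call as traced above)
  -> return 21
  fib(x=7) -> return 13  (same call as traced above)
-> return 34

Final answer: 34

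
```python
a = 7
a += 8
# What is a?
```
Trace:
  a=7
  a=15

Final answer: 15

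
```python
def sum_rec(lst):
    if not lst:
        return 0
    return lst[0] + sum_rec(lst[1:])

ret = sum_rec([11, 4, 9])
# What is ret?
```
Call trace:
sum_rec(lst=[11, 4, 9])
  sum_rec(lst=[4, 9])
    sum_rec(lst=[9])
      sum_rec(lst=[])
      -> return 0
    -> return 9
  -> return 13
-> return 24

Final answer: 24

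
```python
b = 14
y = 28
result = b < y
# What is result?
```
Trace:
  b=14
  b=14, y=28
  b=14, y=28, result=True

Final answer: True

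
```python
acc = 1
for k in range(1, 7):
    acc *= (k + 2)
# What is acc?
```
Trace:
  acc=1
  acc=3, k=1
  acc=12, k=2
  acc=60, k=3
  acc=360, k=4
  acc=2520, k=5
  acc=20160, k=6

Final answer: 20160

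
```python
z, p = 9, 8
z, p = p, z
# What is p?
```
Trace:
  z=9, p=8
  z=8, p=9

Final answer: 9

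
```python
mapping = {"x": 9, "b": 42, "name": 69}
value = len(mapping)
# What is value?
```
Trace:
  mapping={'x': 9, 'b': 42, 'name': 69}
  mapping={'x': 9, 'b': 42, 'name': 69}, value=3

Final answer: 3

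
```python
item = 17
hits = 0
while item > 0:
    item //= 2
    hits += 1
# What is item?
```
Trace:
  item=17
  item=17, hits=0
  item=8, hits=1
  item=4, hits=2
  item=2, hits=3
  item=1, hits=4
  item=0, hits=5

Final answer: 0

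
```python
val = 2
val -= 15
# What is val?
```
Trace:
  val=2
  val=-13

Final answer: -13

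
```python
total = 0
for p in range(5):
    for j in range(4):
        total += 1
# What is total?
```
Trace:
  total=0
  total=1, p=0, j=0
  total=2, p=0, j=1
  total=3, p=0, j=2
  total=4, p=0, j=3
  total=5, p=1, j=0
  total=6, p=1, j=1
  total=7, p=1, j=2
  total=8, p=1, j=3
  total=9, p=2, j=0
  total=10, p=2, j=1
  total=11, p=2, j=2
  total=12, p=2, j=3
  total=13, p=3, j=0
  total=14, p=3, j=1
  total=15, p=3, j=2
  total=16, p=3, j=3
  total=17, p=4, j=0
  total=18, p=4, j=1
  total=19, p=4, j=2
  total=20, p=4, j=3

Final answer: 20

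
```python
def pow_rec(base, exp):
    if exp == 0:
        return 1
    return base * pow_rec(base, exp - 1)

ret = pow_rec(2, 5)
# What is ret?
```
Call trace:
pow_rec(base=2, exp=5)
  pow_rec(base=2, exp=4)
    pow_rec(base=2, exp=3)
      pow_rec(base=2, exp=2)
        pow_rec(base=2, exp=1)
          pow_rec(base=2, exp=0)
          -> return 1
        -> return 2
      -> return 4
    -> return 8
  -> return 16
-> return 32

Final answer: 32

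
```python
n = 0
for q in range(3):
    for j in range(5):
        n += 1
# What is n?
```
Trace:
  n=0
  n=1, q=0, j=0
  n=2, q=0, j=1
  n=3, q=0, j=2
  n=4, q=0, j=3
  n=5, q=0, j=4
  n=6, q=1, j=0
  n=7, q=1, j=1
  n=8, q=1, j=2
  n=9, q=1, j=3
  n=10, q=1, j=4
  n=11, q=2, j=0
  n=12, q=2, j=1
  n=13, q=2, j=2
  n=14, q=2, j=3
  n=15, q=2, j=4

Final answer: 15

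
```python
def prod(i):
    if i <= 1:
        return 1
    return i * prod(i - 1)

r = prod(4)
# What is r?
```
Call trace:
prod(i=4)
  prod(i=3)
    prod(i=2)
      prod(i=1)
      -> return 1
    -> return 2
  -> return 6
-> return 24

Final answer: 24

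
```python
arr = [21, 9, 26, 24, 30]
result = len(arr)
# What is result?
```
Trace:
  arr=[21, 9, 26, 24, 30]
  arr=[21, 9, 26, 24, 30], result=5

Final answer: 5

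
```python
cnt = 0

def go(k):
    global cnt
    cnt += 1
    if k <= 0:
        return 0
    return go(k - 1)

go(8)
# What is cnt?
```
Call trace:
go(k=8)
  go(k=7)
    go(k=6)
      go(k=5)
        go(k=4)
          go(k=3)
            go(k=2)
              go(k=1)
                go(k=0)
                -> return 0
              -> return 0
            -> return 0
          -> return 0
        -> return 0
      -> return 0
    -> return 0
  -> return 0
-> return 0

cnt is incremented once per call. go is entered once for each k = 8, 7, 6, 5, 4, 3, 2, 1, 0 (the k <= 0 call returns without recursing), i.e. 8 + 1 calls.
cnt = 9

Final answer: 9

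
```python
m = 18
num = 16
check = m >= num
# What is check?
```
Trace:
  m=18
  m=18, num=16
  m=18, num=16, check=True

Final answer: True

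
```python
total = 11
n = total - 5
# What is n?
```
Trace:
  total=11
  total=11, n=6

Final answer: 6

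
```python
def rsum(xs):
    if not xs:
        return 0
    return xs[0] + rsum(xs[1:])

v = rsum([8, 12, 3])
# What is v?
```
Call trace:
rsum(xs=[8, 12, 3])
  rsum(xs=[12, 3])
    rsum(xs=[3])
      rsum(xs=[])
      -> return 0
    -> return 3
  -> return 15
-> return 23

Final answer: 23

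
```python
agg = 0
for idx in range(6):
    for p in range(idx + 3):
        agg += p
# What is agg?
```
Trace:
  agg=0
  agg=0, idx=0, p=0
  agg=1, idx=0, p=1
  agg=3, idx=0, p=2
  agg=3, idx=1, p=0
  agg=4, idx=1, p=1
  agg=6, idx=1, p=2
  agg=9, idx=1, p=3
  agg=9, idx=2, p=0
  agg=10, idx=2, p=1
  agg=12, idx=2, p=2
  agg=15, idx=2, p=3
  agg=19, idx=2, p=4
  agg=19, idx=3, p=0
  agg=20, idx=3, p=1
  agg=22, idx=3, p=2
  agg=25, idx=3, p=3
  agg=29, idx=3, p=4
  agg=34, idx=3, p=5
  agg=34, idx=4, p=0
  agg=35, idx=4, p=1
  agg=37, idx=4, p=2
  agg=40, idx=4, p=3
  agg=44, idx=4, p=4
  agg=49, idx=4, p=5
  agg=55, idx=4, p=6
  agg=55, idx=5, p=0
  agg=56, idx=5, p=1
  agg=58, idx=5, p=2
  agg=61, idx=5, p=3
  agg=65, idx=5, p=4
  agg=70, idx=5, p=5
  agg=76, idx=5, p=6
  agg=83, idx=5, p=7

Final answer: 83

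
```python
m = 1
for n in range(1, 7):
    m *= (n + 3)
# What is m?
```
Trace:
  m=1
  m=4, n=1
  m=20, n=2
  m=120, n=3
  m=840, n=4
  m=6720, n=5
  m=60480, n=6

Final answer: 60480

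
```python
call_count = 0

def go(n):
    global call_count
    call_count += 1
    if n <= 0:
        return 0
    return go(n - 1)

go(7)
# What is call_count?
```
Call trace:
go(n=7)
  go(n=6)
    go(n=5)
      go(n=4)
        go(n=3)
          go(n=2)
            go(n=1)
              go(n=0)
              -> return 0
            -> return 0
          -> return 0
        -> return 0
      -> return 0
    -> return 0
  -> return 0
-> return 0

call_count is incremented once per call. go is entered once for each n = 7, 6, 5, 4, 3, 2, 1, 0 (the n <= 0 call returns without recursing), i.e. 7 + 1 calls.
call_count = 8

Final answer: 8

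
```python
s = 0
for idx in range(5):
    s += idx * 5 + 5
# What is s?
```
Trace:
  s=0
  s=5, idx=0
  s=15, idx=1
  s=30, idx=2
  s=50, idx=3
  s=75, idx=4

Final answer: 75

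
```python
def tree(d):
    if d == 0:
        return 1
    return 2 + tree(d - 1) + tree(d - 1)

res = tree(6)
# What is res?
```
Call trace (a repeated sub-call is expanded the first time; later identical calls just restate its return value):
tree(d=6)
  tree(d=5)
    tree(d=4)
      tree(d=3)
        tree(d=2)
          tree(d=1)
            tree(d=0)
            -> return 1
            tree(d=0)
            -> return 1
          -> return 4
          tree(d=1) -> return 4  (same call as traced above)
        -> return 10
        tree(d=2) -> return 10  (same call as traced above)
      -> return 22
      tree(d=3) -> return 22  (same call as traced above)
    -> return 46
    tree(d=4) -> return 46  (same call as traced above)
  -> return 94
  tree(d=5) -> return 94  (same call as traced above)
-> return 190

Final answer: 190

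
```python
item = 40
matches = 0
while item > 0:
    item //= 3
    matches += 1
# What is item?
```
Trace:
  item=40
  item=40, matches=0
  item=13, matches=1
  item=4, matches=2
  item=1, matches=3
  item=0, matches=4

Final answer: 0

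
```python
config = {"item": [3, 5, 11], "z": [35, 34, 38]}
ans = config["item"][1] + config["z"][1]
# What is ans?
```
Trace:
  config={'item': [3, 5, 11], 'z': [35, 34, 38]}
  config={'item': [3, 5, 11], 'z': [35, 34, 38]}, ans=39

Final answer: 39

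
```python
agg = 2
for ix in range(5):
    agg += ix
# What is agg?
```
Trace:
  agg=2
  agg=2, ix=0
  agg=3, ix=1
  agg=5, ix=2
  agg=8, ix=3
  agg=12, ix=4

Final answer: 12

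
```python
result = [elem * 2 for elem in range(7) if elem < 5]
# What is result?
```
Trace:
  elem=0
  elem=1
  elem=2
  elem=3
  elem=4
  elem=5
  elem=6
  result=[0, 2, 4, 6, 8]

Final answer: [0, 2, 4, 6, 8]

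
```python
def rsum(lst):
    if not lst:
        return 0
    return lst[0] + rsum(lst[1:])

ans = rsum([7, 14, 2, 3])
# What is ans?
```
Call trace:
rsum(lst=[7, 14, 2, 3])
  rsum(lst=[14, 2, 3])
    rsum(lst=[2, 3])
      rsum(lst=[3])
        rsum(lst=[])
        -> return 0
      -> return 3
    -> return 5
  -> return 19
-> return 26

Final answer: 26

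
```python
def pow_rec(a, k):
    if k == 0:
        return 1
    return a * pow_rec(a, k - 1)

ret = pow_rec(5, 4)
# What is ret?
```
Call trace:
pow_rec(a=5, k=4)
  pow_rec(a=5, k=3)
    pow_rec(a=5, k=2)
      pow_rec(a=5, k=1)
        pow_rec(a=5, k=0)
        -> return 1
      -> return 5
    -> return 25
  -> return 125
-> return 625

Final answer: 625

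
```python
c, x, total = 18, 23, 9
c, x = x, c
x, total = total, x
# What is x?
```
Trace:
  c=18, x=23, total=9
  c=23, x=18, total=9
  c=23, x=9, total=18

Final answer: 9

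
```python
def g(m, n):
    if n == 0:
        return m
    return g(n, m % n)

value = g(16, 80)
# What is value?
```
Call trace:
g(m=16, n=80)
  g(m=80, n=16)
    g(m=16, n=0)
    -> return 16
  -> return 16
-> return 16

Final answer: 16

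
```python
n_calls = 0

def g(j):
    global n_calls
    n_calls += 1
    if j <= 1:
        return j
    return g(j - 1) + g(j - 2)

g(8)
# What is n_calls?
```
Call trace (a repeated sub-call is expanded the first time; later identical calls just restate its return value):
g(j=8)
  g(j=7)
    g(j=6)
      g(j=5)
        g(j=4)
          g(j=3)
            g(j=2)
              g(j=1)
              -> return 1
              g(j=0)
              -> return 0
            -> return 1
            g(j=1)
            -> return 1
          -> return 2
          g(j=2) -> return 1  (same call as traced above)
        -> return 3
        g(j=3) -> return 2  (same call as traced above)
      -> return 5
      g(j=4) -> return 3  (same call as traced above)
    -> return 8
    g(j=5) -> return 5  (same call as traced above)
  -> return 13
  g(j=6) -> return 8  (same call as traced above)
-> return 21

n_calls is incremented once per call, so count the calls in each subtree. Let C(j) = number of calls made by g(j).
C(0) = C(1) = 1 (base case, no recursion); C(j) = 1 + C(j - 1) + C(j - 2) otherwise.
C(2) = 1 + C(1) + C(0) = 1 + 1 + 1 = 3
C(3) = 1 + C(2) + C(1) = 1 + 3 + 1 = 5
C(4) = 1 + C(3) + C(2) = 1 + 5 + 3 = 9
C(5) = 1 + C(4) + C(3) = 1 + 9 + 5 = 15
C(6) = 1 + C(5) + C(4) = 1 + 15 + 9 = 25
C(7) = 1 + C(6) + C(5) = 1 + 25 + 15 = 41
C(8) = 1 + C(7) + C(6) = 1 + 41 + 25 = 67
n_calls = C(8) = 67

Final answer: 67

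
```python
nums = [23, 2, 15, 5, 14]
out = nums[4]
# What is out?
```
Trace:
  nums=[23, 2, 15, 5, 14]
  nums=[23, 2, 15, 5, 14], out=14

Final answer: 14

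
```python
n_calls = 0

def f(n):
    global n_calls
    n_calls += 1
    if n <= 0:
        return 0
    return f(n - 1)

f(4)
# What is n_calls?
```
Call trace:
f(n=4)
  f(n=3)
    f(n=2)
      f(n=1)
        f(n=0)
        -> return 0
      -> return 0
    -> return 0
  -> return 0
-> return 0

n_calls is incremented once per call. f is entered once for each n = 4, 3, 2, 1, 0 (the n <= 0 call returns without recursing), i.e. 4 + 1 calls.
n_calls = 5

Final answer: 5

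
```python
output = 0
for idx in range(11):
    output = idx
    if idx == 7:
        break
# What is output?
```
Trace:
  output=0
  output=0, idx=0
  output=1, idx=1
  output=2, idx=2
  output=3, idx=3
  output=4, idx=4
  output=5, idx=5
  output=6, idx=6
  output=7, idx=7

Final answer: 7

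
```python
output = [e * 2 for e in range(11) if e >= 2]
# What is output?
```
Trace:
  e=0
  e=1
  e=2
  e=3
  e=4
  e=5
  e=6
  e=7
  e=8
  e=9
  e=10
  output=[4, 6, 8, 10, 12, 14, 16, 18, 20]

Final answer: [4, 6, 8, 10, 12, 14, 16, 18, 20]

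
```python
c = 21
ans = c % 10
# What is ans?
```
Trace:
  c=21
  c=21, ans=1

Final answer: 1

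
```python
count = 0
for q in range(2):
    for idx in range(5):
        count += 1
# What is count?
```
Trace:
  count=0
  count=1, q=0, idx=0
  count=2, q=0, idx=1
  count=3, q=0, idx=2
  count=4, q=0, idx=3
  count=5, q=0, idx=4
  count=6, q=1, idx=0
  count=7, q=1, idx=1
  count=8, q=1, idx=2
  count=9, q=1, idx=3
  count=10, q=1, idx=4

Final answer: 10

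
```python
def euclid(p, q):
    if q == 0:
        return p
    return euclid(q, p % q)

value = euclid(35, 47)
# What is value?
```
Call trace:
euclid(p=35, q=47)
  euclid(p=47, q=35)
    euclid(p=35, q=12)
      euclid(p=12, q=11)
        euclid(p=11, q=1)
          euclid(p=1, q=0)
          -> return 1
        -> return 1
      -> return 1
    -> return 1
  -> return 1
-> return 1

Final answer: 1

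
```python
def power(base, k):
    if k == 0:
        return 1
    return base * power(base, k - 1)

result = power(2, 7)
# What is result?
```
Call trace:
power(base=2, k=7)
  power(base=2, k=6)
    power(base=2, k=5)
      power(base=2, k=4)
        power(base=2, k=3)
          power(base=2, k=2)
            power(base=2, k=1)
              power(base=2, k=0)
              -> return 1
            -> return 2
          -> return 4
        -> return 8
      -> return 16
    -> return 32
  -> return 64
-> return 128

Final answer: 128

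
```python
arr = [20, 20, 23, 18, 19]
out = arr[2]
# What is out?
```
Trace:
  arr=[20, 20, 23, 18, 19]
  arr=[20, 20, 23, 18, 19], out=23

Final answer: 23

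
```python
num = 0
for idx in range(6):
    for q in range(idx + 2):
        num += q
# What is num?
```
Trace:
  num=0
  num=0, idx=0, q=0
  num=1, idx=0, q=1
  num=1, idx=1, q=0
  num=2, idx=1, q=1
  num=4, idx=1, q=2
  num=4, idx=2, q=0
  num=5, idx=2, q=1
  num=7, idx=2, q=2
  num=10, idx=2, q=3
  num=10, idx=3, q=0
  num=11, idx=3, q=1
  num=13, idx=3, q=2
  num=16, idx=3, q=3
  num=20, idx=3, q=4
  num=20, idx=4, q=0
  num=21, idx=4, q=1
  num=23, idx=4, q=2
  num=26, idx=4, q=3
  num=30, idx=4, q=4
  num=35, idx=4, q=5
  num=35, idx=5, q=0
  num=36, idx=5, q=1
  num=38, idx=5, q=2
  num=41, idx=5, q=3
  num=45, idx=5, q=4
  num=50, idx=5, q=5
  num=56, idx=5, q=6

Final answer: 56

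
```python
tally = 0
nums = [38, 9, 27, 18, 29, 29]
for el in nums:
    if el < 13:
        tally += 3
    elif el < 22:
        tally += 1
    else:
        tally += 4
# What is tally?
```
Trace:
  tally=0
  tally=4, el=38
  tally=7, el=9
  tally=11, el=27
  tally=12, el=18
  tally=16, el=29
  tally=20, el=29

Final answer: 20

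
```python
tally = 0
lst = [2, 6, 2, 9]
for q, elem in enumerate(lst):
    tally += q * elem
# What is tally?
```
Trace:
  tally=0
  tally=0, q=0, elem=2
  tally=6, q=1, elem=6
  tally=10, q=2, elem=2
  tally=37, q=3, elem=9

Final answer: 37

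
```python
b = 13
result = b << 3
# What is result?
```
Trace:
  b=13
  b=13, result=104

Final answer: 104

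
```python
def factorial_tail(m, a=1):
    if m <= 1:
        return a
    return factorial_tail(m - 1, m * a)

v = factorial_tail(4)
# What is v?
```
Call trace:
factorial_tail(m=4, a=1)
  factorial_tail(m=3, a=4)
    factorial_tail(m=2, a=12)
      factorial_tail(m=1, a=24)
      -> return 24
    -> return 24
  -> return 24
-> return 24

Final answer: 24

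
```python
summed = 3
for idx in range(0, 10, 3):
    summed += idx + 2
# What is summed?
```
Trace:
  summed=3
  summed=5, idx=0
  summed=10, idx=3
  summed=18, idx=6
  summed=29, idx=9

Final answer: 29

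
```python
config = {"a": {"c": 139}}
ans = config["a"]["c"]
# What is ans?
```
Trace:
  config={'a': {'c': 139}}
  config={'a': {'c': 139}}, ans=139

Final answer: 139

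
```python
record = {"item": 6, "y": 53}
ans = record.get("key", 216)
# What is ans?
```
Trace:
  record={'item': 6, 'y': 53}
  record={'item': 6, 'y': 53}, ans=216

Final answer: 216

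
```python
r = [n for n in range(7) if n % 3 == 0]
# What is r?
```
Trace:
  n=0
  n=1
  n=2
  n=3
  n=4
  n=5
  n=6
  r=[0, 3, 6]

Final answer: [0, 3, 6]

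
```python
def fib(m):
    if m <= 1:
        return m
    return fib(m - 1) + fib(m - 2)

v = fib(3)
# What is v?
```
Call trace:
fib(m=3)
  fib(m=2)
    fib(m=1)
    -> return 1
    fib(m=0)
    -> return 0
  -> return 1
  fib(m=1)
  -> return 1
-> return 2

Final answer: 2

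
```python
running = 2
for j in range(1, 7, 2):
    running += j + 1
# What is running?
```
Trace:
  running=2
  running=4, j=1
  running=8, j=3
  running=14, j=5

Final answer: 14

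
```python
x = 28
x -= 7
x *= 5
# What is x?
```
Trace:
  x=28
  x=21
  x=105

Final answer: 105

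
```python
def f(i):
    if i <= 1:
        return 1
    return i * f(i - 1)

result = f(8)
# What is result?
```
Call trace:
f(i=8)
  f(i=7)
    f(i=6)
      f(i=5)
        f(i=4)
          f(i=3)
            f(i=2)
              f(i=1)
              -> return 1
            -> return 2
          -> return 6
        -> return 24
      -> return 120
    -> return 720
  -> return 5040
-> return 40320

Final answer: 40320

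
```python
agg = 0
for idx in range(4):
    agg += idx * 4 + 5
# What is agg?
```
Trace:
  agg=0
  agg=5, idx=0
  agg=14, idx=1
  agg=27, idx=2
  agg=44, idx=3

Final answer: 44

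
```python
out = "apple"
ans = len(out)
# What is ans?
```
Trace:
  out='apple'
  out='apple', ans=5

Final answer: 5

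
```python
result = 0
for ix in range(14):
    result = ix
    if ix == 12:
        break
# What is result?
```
Trace:
  result=0
  result=0, ix=0
  result=1, ix=1
  result=2, ix=2
  result=3, ix=3
  result=4, ix=4
  result=5, ix=5
  result=6, ix=6
  result=7, ix=7
  result=8, ix=8
  result=9, ix=9
  result=10, ix=10
  result=11, ix=11
  result=12, ix=12

Final answer: 12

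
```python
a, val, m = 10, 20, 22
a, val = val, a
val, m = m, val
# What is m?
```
Trace:
  a=10, val=20, m=22
  a=20, val=10, m=22
  a=20, val=22, m=10

Final answer: 10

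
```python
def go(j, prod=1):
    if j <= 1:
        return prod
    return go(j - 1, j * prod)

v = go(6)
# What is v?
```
Call trace:
go(j=6, prod=1)
  go(j=5, prod=6)
    go(j=4, prod=30)
      go(j=3, prod=120)
        go(j=2, prod=360)
          go(j=1, prod=720)
          -> return 720
        -> return 720
      -> return 720
    -> return 720
  -> return 720
-> return 720

Final answer: 720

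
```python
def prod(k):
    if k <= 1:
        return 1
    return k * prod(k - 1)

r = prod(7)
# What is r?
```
Call trace:
prod(k=7)
  prod(k=6)
    prod(k=5)
      prod(k=4)
        prod(k=3)
          prod(k=2)
            prod(k=1)
            -> return 1
          -> return 2
        -> return 6
      -> return 24
    -> return 120
  -> return 720
-> return 5040

Final answer: 5040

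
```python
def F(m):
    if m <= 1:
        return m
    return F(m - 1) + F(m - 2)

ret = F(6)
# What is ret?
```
Call trace (a repeated sub-call is expanded the first time; later identical calls just restate its return value):
F(m=6)
  F(m=5)
    F(m=4)
      F(m=3)
        F(m=2)
          F(m=1)
          -> return 1
          F(m=0)
          -> return 0
        -> return 1
        F(m=1)
        -> return 1
      -> return 2
      F(m=2) -> return 1  (same call as traced above)
    -> return 3
    F(m=3) -> return 2  (same call as traced above)
  -> return 5
  F(m=4) -> return 3  (same call as traced above)
-> return 8

Final answer: 8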